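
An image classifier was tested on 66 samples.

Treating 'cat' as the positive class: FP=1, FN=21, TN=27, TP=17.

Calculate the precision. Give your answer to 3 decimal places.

0.944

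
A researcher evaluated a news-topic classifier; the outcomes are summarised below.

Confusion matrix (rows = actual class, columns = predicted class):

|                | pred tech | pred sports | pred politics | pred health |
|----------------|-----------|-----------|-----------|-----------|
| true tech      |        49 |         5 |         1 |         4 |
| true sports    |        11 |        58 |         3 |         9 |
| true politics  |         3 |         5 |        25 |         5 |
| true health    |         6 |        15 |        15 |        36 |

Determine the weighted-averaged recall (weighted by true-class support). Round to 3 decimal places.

0.672

Per-class recall (TP/(TP+FN)):
  tech: TP=49, FN=5+1+4=10 → 49/59 = 0.8305
  sports: TP=58, FN=11+3+9=23 → 58/81 = 0.7160
  politics: TP=25, FN=3+5+5=13 → 25/38 = 0.6579
  health: TP=36, FN=6+15+15=36 → 36/72 = 0.5000
Weighted-recall = Σ (supportᵢ/N)·recallᵢ with N=250: (59/250)·0.8305 + (81/250)·0.7160 + (38/250)·0.6579 + (72/250)·0.5000 = 0.672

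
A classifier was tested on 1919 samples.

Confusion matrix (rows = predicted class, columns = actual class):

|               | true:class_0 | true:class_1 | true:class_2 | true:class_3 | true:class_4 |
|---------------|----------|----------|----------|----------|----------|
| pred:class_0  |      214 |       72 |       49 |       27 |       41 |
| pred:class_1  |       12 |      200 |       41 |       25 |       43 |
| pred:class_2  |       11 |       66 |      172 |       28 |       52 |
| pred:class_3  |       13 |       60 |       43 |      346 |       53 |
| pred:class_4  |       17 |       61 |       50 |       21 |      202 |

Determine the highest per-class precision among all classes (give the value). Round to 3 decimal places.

Per-class precision (TP/(TP+FP)):
  class_0: TP=214, FP=72+49+27+41=189 → 214/403 = 0.5310
  class_1: TP=200, FP=12+41+25+43=121 → 200/321 = 0.6231
  class_2: TP=172, FP=11+66+28+52=157 → 172/329 = 0.5228
  class_3: TP=346, FP=13+60+43+53=169 → 346/515 = 0.6718
  class_4: TP=202, FP=17+61+50+21=149 → 202/351 = 0.5755
Highest is class 'class_3' with precision = 0.672.

0.672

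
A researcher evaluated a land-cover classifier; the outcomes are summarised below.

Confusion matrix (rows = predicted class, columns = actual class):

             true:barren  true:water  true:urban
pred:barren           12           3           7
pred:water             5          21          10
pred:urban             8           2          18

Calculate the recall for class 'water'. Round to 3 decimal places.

Treat 'water' as positive and all other classes as negative.
recall = TP/(TP+FN).
water: TP=21, FN=3+2=5 → 21/26 = 0.8077

0.808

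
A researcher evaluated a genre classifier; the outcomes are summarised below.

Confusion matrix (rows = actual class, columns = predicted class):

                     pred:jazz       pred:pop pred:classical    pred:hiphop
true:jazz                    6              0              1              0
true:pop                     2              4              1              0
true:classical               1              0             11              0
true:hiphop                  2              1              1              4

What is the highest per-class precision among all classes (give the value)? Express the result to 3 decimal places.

1.000

Per-class precision (TP/(TP+FP)):
  jazz: TP=6, FP=2+1+2=5 → 6/11 = 0.5455
  pop: TP=4, FP=0+0+1=1 → 4/5 = 0.8000
  classical: TP=11, FP=1+1+1=3 → 11/14 = 0.7857
  hiphop: TP=4, FP=0+0+0=0 → 4/4 = 1.0000
Highest is class 'hiphop' with precision = 1.000.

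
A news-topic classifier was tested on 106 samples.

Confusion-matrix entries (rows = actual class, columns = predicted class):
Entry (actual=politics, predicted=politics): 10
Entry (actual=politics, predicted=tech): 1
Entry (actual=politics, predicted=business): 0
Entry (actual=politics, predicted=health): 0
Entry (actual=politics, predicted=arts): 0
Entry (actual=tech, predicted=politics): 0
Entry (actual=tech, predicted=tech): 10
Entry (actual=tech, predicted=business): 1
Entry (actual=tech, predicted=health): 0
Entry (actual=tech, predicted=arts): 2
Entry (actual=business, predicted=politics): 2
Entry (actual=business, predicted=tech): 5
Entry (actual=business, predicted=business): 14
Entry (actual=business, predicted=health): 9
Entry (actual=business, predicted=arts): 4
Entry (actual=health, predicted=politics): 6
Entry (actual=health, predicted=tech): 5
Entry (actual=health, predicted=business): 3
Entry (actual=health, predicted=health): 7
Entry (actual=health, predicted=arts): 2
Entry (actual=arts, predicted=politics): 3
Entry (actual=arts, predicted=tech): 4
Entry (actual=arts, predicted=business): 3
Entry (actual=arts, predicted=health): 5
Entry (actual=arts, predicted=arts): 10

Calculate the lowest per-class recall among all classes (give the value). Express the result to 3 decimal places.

0.304

Per-class recall (TP/(TP+FN)):
  politics: TP=10, FN=1+0+0+0=1 → 10/11 = 0.9091
  tech: TP=10, FN=0+1+0+2=3 → 10/13 = 0.7692
  business: TP=14, FN=2+5+9+4=20 → 14/34 = 0.4118
  health: TP=7, FN=6+5+3+2=16 → 7/23 = 0.3043
  arts: TP=10, FN=3+4+3+5=15 → 10/25 = 0.4000
Lowest is class 'health' with recall = 0.304.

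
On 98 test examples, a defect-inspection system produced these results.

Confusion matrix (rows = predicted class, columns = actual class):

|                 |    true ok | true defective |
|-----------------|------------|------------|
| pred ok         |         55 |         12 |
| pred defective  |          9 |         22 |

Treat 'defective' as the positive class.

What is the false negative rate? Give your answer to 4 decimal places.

FNR = FN/(FN+TP) = 12/(12+22) = 0.3529

0.3529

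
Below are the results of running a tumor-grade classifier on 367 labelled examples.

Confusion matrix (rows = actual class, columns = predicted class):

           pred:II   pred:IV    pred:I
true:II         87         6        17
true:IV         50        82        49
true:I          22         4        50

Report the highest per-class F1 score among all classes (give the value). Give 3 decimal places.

0.647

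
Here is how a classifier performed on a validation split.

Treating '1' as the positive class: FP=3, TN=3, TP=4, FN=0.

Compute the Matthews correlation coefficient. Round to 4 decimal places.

MCC = (TP·TN − FP·FN) / √((TP+FP)(TP+FN)(TN+FP)(TN+FN))
Numerator = 4·3 − 3·0 = 12
Denominator = √(7·4·6·3) = √504 = 22.4499
MCC = 12 / 22.4499 = 0.5345

0.5345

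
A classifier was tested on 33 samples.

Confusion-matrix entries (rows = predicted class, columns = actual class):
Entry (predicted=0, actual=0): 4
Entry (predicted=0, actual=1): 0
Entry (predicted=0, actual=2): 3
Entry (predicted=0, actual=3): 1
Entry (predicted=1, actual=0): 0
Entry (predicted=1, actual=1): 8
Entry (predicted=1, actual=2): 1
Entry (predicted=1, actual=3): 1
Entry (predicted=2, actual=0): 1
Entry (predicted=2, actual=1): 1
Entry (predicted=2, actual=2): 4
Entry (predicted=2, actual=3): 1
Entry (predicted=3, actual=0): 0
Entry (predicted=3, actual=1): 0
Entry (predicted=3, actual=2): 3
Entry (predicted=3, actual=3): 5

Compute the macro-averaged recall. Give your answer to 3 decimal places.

Per-class recall (TP/(TP+FN)):
  0: TP=4, FN=0+1+0=1 → 4/5 = 0.8000
  1: TP=8, FN=0+1+0=1 → 8/9 = 0.8889
  2: TP=4, FN=3+1+3=7 → 4/11 = 0.3636
  3: TP=5, FN=1+1+1=3 → 5/8 = 0.6250
Macro-recall = mean = (0.8000 + 0.8889 + 0.3636 + 0.6250) / 4 = 0.669

0.669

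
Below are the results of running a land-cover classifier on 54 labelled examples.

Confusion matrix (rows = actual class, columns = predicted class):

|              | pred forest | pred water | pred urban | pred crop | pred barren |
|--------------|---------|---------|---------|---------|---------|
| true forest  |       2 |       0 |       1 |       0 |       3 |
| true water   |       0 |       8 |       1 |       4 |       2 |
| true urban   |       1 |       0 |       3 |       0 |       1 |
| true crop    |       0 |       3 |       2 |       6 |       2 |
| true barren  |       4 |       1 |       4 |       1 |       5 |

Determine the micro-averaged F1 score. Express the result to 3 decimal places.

0.444

Micro-averaging pools counts across classes: ΣTP=24, ΣFP=30, ΣFN=30.
Micro-F1 score = 2·TP/(2·TP+FP+FN) on pooled counts = 0.444 (equals overall accuracy in single-label multiclass).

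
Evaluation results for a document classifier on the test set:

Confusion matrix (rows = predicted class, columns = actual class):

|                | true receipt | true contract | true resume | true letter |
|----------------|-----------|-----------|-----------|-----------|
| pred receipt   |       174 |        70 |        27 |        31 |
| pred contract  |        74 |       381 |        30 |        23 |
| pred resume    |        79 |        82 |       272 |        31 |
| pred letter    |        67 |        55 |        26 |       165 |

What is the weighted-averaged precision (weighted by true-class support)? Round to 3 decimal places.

Per-class precision (TP/(TP+FP)):
  receipt: TP=174, FP=70+27+31=128 → 174/302 = 0.5762
  contract: TP=381, FP=74+30+23=127 → 381/508 = 0.7500
  resume: TP=272, FP=79+82+31=192 → 272/464 = 0.5862
  letter: TP=165, FP=67+55+26=148 → 165/313 = 0.5272
Weighted-precision = Σ (supportᵢ/N)·precisionᵢ with N=1587: (394/1587)·0.5762 + (588/1587)·0.7500 + (355/1587)·0.5862 + (250/1587)·0.5272 = 0.635

0.635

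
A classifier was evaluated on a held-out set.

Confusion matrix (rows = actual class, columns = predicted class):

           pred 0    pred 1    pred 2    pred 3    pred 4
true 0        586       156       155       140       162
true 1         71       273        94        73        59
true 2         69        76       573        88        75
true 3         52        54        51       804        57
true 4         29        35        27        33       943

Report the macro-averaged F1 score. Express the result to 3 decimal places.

0.648

Per-class F1 score (2·TP/(2·TP+FP+FN)):
  0: TP=586, FP=71+69+52+29=221, FN=156+155+140+162=613 → 1172/2006 = 0.5842
  1: TP=273, FP=156+76+54+35=321, FN=71+94+73+59=297 → 546/1164 = 0.4691
  2: TP=573, FP=155+94+51+27=327, FN=69+76+88+75=308 → 1146/1781 = 0.6435
  3: TP=804, FP=140+73+88+33=334, FN=52+54+51+57=214 → 1608/2156 = 0.7458
  4: TP=943, FP=162+59+75+57=353, FN=29+35+27+33=124 → 1886/2363 = 0.7981
Macro-F1 score = mean = (0.5842 + 0.4691 + 0.6435 + 0.7458 + 0.7981) / 5 = 0.648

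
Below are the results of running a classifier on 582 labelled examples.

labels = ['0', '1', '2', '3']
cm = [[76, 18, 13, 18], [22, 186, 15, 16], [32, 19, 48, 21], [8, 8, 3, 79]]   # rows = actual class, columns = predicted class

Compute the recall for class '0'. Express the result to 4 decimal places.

0.6080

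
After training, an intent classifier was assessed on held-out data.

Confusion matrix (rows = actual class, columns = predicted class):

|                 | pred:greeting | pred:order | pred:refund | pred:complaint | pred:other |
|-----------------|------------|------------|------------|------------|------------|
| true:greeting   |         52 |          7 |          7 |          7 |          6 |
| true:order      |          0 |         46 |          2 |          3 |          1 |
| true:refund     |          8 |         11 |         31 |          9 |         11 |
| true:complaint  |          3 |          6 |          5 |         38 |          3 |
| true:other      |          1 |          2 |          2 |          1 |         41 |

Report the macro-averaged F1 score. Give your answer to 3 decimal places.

0.685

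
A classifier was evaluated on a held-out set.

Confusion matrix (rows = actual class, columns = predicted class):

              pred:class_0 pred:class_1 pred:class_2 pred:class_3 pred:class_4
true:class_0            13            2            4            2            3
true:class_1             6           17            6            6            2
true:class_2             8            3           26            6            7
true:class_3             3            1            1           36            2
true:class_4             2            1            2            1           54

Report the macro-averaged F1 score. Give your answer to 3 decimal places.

0.643

Per-class F1 score (2·TP/(2·TP+FP+FN)):
  class_0: TP=13, FP=6+8+3+2=19, FN=2+4+2+3=11 → 26/56 = 0.4643
  class_1: TP=17, FP=2+3+1+1=7, FN=6+6+6+2=20 → 34/61 = 0.5574
  class_2: TP=26, FP=4+6+1+2=13, FN=8+3+6+7=24 → 52/89 = 0.5843
  class_3: TP=36, FP=2+6+6+1=15, FN=3+1+1+2=7 → 72/94 = 0.7660
  class_4: TP=54, FP=3+2+7+2=14, FN=2+1+2+1=6 → 108/128 = 0.8438
Macro-F1 score = mean = (0.4643 + 0.5574 + 0.5843 + 0.7660 + 0.8438) / 5 = 0.643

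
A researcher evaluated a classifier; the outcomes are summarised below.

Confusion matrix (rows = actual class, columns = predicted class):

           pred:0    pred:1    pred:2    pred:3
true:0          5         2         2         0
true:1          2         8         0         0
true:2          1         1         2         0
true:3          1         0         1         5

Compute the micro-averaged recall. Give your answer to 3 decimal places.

Micro-averaging pools counts across classes: ΣTP=20, ΣFP=10, ΣFN=10.
Micro-recall = TP/(TP+FN) on pooled counts = 0.667 (equals overall accuracy in single-label multiclass).

0.667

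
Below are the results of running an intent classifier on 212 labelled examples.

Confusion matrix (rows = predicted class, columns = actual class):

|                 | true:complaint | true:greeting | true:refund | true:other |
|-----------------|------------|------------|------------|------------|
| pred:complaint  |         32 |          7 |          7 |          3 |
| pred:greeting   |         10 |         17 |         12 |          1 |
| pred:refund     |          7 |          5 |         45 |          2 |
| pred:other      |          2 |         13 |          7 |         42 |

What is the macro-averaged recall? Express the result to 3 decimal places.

Per-class recall (TP/(TP+FN)):
  complaint: TP=32, FN=10+7+2=19 → 32/51 = 0.6275
  greeting: TP=17, FN=7+5+13=25 → 17/42 = 0.4048
  refund: TP=45, FN=7+12+7=26 → 45/71 = 0.6338
  other: TP=42, FN=3+1+2=6 → 42/48 = 0.8750
Macro-recall = mean = (0.6275 + 0.4048 + 0.6338 + 0.8750) / 4 = 0.635

0.635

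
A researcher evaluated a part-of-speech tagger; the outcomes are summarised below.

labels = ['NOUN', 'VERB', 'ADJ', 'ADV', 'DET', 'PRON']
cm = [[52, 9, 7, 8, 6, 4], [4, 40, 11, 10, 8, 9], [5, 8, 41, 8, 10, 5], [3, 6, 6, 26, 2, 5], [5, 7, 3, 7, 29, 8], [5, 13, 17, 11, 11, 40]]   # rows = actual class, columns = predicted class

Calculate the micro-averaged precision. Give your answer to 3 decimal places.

0.508

Micro-averaging pools counts across classes: ΣTP=228, ΣFP=221, ΣFN=221.
Micro-precision = TP/(TP+FP) on pooled counts = 0.508 (equals overall accuracy in single-label multiclass).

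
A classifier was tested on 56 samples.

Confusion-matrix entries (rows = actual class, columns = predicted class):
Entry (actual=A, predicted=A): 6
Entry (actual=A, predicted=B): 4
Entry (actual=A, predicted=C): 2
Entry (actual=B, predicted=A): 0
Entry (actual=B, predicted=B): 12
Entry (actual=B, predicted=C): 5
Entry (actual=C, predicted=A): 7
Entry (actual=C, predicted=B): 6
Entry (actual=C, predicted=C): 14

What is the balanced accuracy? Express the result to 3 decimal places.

0.575

Balanced accuracy = mean of per-class recall.
  A: recall = 6/12 = 0.5000
  B: recall = 12/17 = 0.7059
  C: recall = 14/27 = 0.5185
Mean = (0.5000 + 0.7059 + 0.5185) / 3 = 0.575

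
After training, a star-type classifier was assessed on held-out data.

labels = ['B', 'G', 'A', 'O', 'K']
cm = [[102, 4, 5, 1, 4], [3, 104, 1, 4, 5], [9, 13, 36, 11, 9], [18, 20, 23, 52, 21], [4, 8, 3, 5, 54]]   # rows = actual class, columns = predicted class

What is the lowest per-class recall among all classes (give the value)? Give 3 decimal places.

Per-class recall (TP/(TP+FN)):
  B: TP=102, FN=4+5+1+4=14 → 102/116 = 0.8793
  G: TP=104, FN=3+1+4+5=13 → 104/117 = 0.8889
  A: TP=36, FN=9+13+11+9=42 → 36/78 = 0.4615
  O: TP=52, FN=18+20+23+21=82 → 52/134 = 0.3881
  K: TP=54, FN=4+8+3+5=20 → 54/74 = 0.7297
Lowest is class 'O' with recall = 0.388.

0.388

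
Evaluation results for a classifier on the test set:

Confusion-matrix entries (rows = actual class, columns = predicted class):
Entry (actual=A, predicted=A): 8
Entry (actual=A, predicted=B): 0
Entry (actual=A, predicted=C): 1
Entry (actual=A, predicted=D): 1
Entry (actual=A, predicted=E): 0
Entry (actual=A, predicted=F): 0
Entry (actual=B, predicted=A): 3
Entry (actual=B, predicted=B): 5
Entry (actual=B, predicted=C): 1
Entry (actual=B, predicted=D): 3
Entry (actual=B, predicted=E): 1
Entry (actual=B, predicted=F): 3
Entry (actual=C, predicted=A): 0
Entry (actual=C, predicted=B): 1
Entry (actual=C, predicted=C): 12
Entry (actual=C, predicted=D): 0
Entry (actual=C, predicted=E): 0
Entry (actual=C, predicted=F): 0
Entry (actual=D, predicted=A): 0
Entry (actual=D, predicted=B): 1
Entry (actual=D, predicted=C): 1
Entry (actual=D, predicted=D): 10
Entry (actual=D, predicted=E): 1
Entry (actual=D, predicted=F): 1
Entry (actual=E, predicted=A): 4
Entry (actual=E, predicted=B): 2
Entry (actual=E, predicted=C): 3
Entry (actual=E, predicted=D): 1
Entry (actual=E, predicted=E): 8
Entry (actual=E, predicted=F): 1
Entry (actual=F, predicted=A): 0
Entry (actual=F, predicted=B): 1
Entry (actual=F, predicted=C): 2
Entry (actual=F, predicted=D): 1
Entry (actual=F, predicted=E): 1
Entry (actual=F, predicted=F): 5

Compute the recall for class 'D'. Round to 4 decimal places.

0.7143

One-vs-rest for 'D': TP = diagonal; FP = other classes predicted 'D'; FN = 'D' predicted as other.
recall = TP/(TP+FN).
D: TP=10, FN=0+1+1+1+1=4 → 10/14 = 0.71429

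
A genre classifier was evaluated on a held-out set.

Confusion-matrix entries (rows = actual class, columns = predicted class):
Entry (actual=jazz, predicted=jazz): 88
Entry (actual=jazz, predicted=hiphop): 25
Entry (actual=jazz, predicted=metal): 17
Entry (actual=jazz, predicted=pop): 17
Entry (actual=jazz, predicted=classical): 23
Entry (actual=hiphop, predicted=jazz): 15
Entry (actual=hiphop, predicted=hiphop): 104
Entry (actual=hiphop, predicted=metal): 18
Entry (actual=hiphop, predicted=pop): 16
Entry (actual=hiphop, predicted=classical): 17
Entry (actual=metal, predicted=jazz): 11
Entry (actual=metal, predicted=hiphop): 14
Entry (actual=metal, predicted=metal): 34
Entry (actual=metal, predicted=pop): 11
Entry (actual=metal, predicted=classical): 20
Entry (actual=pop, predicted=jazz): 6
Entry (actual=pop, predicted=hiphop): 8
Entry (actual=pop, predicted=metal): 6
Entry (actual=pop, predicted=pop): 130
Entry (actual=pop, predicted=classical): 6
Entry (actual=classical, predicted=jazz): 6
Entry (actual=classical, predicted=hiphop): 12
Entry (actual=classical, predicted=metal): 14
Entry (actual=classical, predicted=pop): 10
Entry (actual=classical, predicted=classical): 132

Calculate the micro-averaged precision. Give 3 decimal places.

0.642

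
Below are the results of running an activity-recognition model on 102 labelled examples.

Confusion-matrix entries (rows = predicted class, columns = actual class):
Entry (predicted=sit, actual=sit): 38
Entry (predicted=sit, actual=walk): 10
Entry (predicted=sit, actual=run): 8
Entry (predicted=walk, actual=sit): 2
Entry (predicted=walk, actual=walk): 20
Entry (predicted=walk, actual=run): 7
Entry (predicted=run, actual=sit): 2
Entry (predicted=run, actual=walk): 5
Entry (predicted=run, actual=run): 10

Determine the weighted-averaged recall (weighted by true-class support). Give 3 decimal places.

Per-class recall (TP/(TP+FN)):
  sit: TP=38, FN=2+2=4 → 38/42 = 0.9048
  walk: TP=20, FN=10+5=15 → 20/35 = 0.5714
  run: TP=10, FN=8+7=15 → 10/25 = 0.4000
Weighted-recall = Σ (supportᵢ/N)·recallᵢ with N=102: (42/102)·0.9048 + (35/102)·0.5714 + (25/102)·0.4000 = 0.667

0.667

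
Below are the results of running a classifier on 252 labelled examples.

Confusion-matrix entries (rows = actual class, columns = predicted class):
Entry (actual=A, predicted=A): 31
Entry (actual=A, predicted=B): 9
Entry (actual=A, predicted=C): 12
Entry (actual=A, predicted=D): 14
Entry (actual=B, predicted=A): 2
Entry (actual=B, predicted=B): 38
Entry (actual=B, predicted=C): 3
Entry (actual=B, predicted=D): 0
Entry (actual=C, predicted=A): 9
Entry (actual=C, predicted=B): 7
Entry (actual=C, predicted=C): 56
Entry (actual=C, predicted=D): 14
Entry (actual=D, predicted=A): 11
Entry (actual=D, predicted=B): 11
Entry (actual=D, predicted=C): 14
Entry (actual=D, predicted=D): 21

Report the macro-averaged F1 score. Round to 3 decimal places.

0.569

Per-class F1 score (2·TP/(2·TP+FP+FN)):
  A: TP=31, FP=2+9+11=22, FN=9+12+14=35 → 62/119 = 0.5210
  B: TP=38, FP=9+7+11=27, FN=2+3+0=5 → 76/108 = 0.7037
  C: TP=56, FP=12+3+14=29, FN=9+7+14=30 → 112/171 = 0.6550
  D: TP=21, FP=14+0+14=28, FN=11+11+14=36 → 42/106 = 0.3962
Macro-F1 score = mean = (0.5210 + 0.7037 + 0.6550 + 0.3962) / 4 = 0.569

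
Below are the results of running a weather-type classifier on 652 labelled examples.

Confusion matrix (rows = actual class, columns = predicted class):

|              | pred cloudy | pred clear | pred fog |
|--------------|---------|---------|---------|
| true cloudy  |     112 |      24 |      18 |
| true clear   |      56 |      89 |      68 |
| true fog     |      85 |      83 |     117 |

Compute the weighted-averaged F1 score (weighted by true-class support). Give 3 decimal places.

0.482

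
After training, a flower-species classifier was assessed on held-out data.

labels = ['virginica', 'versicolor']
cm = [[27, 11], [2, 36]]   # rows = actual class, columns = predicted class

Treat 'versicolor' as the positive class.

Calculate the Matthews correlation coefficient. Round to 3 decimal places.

0.677

MCC = (TP·TN − FP·FN) / √((TP+FP)(TP+FN)(TN+FP)(TN+FN))
Numerator = 36·27 − 11·2 = 950
Denominator = √(47·38·38·29) = √1968172 = 1402.9155
MCC = 950 / 1402.9155 = 0.677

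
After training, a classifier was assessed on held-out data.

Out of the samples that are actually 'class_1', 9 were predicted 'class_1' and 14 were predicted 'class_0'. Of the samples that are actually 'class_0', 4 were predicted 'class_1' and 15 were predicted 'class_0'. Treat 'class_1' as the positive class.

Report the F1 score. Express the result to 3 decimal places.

0.500

Precision = TP/(TP+FP) = 9/13 = 0.6923
Recall = TP/(TP+FN) = 9/23 = 0.3913
F1 = 2·TP/(2·TP+FP+FN) = 18/36 = 0.500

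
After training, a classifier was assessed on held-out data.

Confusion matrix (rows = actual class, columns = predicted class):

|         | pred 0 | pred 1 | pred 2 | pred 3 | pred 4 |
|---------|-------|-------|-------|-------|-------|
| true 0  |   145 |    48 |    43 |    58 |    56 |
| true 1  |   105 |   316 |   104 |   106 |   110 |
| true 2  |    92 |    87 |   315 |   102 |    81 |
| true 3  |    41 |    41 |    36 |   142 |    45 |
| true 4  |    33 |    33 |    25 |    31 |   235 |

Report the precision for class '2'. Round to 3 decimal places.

Treat '2' as positive and all other classes as negative.
precision = TP/(TP+FP).
2: TP=315, FP=43+104+36+25=208 → 315/523 = 0.6023

0.602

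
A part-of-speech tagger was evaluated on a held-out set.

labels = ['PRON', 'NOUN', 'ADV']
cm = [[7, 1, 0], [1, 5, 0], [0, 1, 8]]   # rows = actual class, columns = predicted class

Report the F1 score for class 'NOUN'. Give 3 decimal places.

F1 score = 2·TP/(2·TP+FP+FN).
NOUN: TP=5, FP=1+1=2, FN=1+0=1 → 10/13 = 0.7692

0.769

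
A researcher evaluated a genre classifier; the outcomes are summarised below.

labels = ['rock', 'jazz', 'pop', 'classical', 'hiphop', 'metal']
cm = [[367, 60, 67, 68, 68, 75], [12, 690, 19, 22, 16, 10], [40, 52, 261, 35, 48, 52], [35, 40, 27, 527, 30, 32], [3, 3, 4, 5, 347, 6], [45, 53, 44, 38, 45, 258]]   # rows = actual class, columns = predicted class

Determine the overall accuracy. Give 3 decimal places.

0.699

Accuracy = trace / total = (367+690+261+527+347+258=2450) / 3504 = 2450/3504 = 0.699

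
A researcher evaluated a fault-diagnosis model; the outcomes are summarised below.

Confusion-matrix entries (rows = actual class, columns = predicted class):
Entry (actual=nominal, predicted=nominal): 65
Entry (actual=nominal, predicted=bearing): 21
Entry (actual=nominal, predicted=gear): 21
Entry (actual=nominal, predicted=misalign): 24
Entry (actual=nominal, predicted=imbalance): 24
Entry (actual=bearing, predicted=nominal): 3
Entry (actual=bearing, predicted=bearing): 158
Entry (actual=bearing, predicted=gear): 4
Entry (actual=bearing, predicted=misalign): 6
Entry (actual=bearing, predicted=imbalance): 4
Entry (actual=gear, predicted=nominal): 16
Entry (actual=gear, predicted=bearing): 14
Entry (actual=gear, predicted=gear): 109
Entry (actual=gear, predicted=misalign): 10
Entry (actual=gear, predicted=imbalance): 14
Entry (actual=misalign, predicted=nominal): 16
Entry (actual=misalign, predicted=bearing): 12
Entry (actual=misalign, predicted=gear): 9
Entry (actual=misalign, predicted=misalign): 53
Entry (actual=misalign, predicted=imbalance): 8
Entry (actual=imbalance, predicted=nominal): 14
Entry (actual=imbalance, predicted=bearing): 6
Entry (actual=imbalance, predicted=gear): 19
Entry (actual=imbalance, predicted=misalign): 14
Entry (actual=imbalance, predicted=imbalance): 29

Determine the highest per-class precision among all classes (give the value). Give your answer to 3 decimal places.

0.749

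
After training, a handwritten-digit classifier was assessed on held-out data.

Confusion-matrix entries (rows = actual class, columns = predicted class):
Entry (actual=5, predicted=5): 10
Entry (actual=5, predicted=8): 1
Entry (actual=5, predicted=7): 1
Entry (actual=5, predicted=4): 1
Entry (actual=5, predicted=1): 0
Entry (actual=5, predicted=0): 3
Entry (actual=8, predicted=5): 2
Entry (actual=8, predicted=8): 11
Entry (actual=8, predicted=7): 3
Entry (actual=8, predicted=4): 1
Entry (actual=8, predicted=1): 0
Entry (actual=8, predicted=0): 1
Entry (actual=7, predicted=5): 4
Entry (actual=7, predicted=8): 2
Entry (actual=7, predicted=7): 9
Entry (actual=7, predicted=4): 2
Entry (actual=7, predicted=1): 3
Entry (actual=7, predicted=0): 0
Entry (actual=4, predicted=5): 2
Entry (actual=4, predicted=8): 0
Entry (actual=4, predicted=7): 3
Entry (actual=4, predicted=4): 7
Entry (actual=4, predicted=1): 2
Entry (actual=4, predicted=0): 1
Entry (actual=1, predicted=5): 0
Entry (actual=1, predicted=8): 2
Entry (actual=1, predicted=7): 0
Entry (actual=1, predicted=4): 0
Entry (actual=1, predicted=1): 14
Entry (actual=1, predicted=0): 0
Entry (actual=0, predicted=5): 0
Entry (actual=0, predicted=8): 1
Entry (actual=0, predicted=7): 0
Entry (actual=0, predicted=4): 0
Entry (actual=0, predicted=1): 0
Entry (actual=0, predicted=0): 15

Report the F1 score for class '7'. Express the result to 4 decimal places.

0.5000

One-vs-rest for '7': TP = diagonal; FP = other classes predicted '7'; FN = '7' predicted as other.
F1 score = 2·TP/(2·TP+FP+FN).
7: TP=9, FP=1+3+3+0+0=7, FN=4+2+2+3+0=11 → 18/36 = 0.50000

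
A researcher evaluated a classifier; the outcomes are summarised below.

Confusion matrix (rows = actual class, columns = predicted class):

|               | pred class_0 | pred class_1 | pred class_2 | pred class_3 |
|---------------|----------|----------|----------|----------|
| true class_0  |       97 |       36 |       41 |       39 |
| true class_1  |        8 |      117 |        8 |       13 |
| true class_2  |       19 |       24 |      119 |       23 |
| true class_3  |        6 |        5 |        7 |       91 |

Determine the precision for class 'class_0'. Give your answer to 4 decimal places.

0.7462

Take TP from the diagonal, FP from the rest of the 'class_0' prediction marginal, FN from the rest of the 'class_0' actual marginal.
precision = TP/(TP+FP).
class_0: TP=97, FP=8+19+6=33 → 97/130 = 0.74615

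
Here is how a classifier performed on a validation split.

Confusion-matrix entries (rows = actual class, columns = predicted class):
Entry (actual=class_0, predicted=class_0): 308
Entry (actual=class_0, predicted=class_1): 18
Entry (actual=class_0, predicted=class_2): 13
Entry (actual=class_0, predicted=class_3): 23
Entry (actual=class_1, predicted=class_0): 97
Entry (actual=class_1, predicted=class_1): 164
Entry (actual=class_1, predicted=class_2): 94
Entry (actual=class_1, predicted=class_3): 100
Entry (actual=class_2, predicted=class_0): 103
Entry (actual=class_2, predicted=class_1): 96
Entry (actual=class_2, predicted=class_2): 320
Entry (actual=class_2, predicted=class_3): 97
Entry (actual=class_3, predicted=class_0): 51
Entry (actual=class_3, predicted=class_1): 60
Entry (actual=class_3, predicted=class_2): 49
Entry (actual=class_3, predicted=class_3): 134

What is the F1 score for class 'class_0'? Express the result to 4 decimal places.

Take TP from the diagonal, FP from the rest of the 'class_0' prediction marginal, FN from the rest of the 'class_0' actual marginal.
F1 score = 2·TP/(2·TP+FP+FN).
class_0: TP=308, FP=97+103+51=251, FN=18+13+23=54 → 616/921 = 0.66884

0.6688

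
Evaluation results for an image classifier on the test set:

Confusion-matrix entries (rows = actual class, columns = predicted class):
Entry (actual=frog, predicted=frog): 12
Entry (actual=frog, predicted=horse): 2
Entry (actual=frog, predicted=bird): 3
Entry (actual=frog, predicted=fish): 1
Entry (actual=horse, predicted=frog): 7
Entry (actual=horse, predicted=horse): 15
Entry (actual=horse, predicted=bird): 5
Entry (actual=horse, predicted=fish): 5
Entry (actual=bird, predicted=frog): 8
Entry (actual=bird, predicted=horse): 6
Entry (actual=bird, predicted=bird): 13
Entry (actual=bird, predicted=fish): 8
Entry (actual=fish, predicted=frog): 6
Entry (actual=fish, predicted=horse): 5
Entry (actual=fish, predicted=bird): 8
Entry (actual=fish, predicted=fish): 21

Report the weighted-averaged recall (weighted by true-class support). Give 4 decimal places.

Per-class recall (TP/(TP+FN)):
  frog: TP=12, FN=2+3+1=6 → 12/18 = 0.66667
  horse: TP=15, FN=7+5+5=17 → 15/32 = 0.46875
  bird: TP=13, FN=8+6+8=22 → 13/35 = 0.37143
  fish: TP=21, FN=6+5+8=19 → 21/40 = 0.52500
Weighted-recall = Σ (supportᵢ/N)·recallᵢ with N=125: (18/125)·0.66667 + (32/125)·0.46875 + (35/125)·0.37143 + (40/125)·0.52500 = 0.4880

0.4880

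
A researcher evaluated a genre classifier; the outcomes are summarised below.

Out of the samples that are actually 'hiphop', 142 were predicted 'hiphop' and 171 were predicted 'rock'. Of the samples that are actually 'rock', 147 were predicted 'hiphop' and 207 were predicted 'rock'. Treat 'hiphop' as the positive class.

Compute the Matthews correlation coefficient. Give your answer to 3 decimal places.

MCC = (TP·TN − FP·FN) / √((TP+FP)(TP+FN)(TN+FP)(TN+FN))
Numerator = 142·207 − 147·171 = 4257
Denominator = √(289·313·354·378) = √12104232084 = 110019.2351
MCC = 4257 / 110019.2351 = 0.039

0.039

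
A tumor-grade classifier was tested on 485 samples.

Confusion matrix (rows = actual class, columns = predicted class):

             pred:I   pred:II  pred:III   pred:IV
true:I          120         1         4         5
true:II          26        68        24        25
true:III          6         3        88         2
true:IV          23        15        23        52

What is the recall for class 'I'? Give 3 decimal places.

One-vs-rest for 'I': TP = diagonal; FP = other classes predicted 'I'; FN = 'I' predicted as other.
recall = TP/(TP+FN).
I: TP=120, FN=1+4+5=10 → 120/130 = 0.9231

0.923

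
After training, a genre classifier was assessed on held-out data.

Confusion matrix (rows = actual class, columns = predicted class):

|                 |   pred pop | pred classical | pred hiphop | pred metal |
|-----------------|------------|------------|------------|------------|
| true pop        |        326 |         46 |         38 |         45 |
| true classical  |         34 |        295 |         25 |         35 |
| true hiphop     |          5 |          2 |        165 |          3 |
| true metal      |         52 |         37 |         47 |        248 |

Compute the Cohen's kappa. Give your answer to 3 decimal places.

Observed agreement pₒ = trace/N = 1034/1403 = 0.7370
Expected agreement pₑ = Σ (rowᵢ·colᵢ)/N² = (455·417 + 389·380 + 175·275 + 384·331)/1403² = 0.2605
κ = (pₒ − pₑ)/(1 − pₑ) = (0.7370 − 0.2605)/(1 − 0.2605) = 0.644

0.644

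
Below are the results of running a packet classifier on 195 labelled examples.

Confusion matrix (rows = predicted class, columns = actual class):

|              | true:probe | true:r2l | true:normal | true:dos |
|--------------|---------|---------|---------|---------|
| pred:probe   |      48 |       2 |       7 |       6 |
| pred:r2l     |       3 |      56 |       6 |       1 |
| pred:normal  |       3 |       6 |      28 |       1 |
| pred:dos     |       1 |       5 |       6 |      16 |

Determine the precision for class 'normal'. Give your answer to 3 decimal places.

Take TP from the diagonal, FP from the rest of the 'normal' prediction marginal, FN from the rest of the 'normal' actual marginal.
precision = TP/(TP+FP).
normal: TP=28, FP=3+6+1=10 → 28/38 = 0.7368

0.737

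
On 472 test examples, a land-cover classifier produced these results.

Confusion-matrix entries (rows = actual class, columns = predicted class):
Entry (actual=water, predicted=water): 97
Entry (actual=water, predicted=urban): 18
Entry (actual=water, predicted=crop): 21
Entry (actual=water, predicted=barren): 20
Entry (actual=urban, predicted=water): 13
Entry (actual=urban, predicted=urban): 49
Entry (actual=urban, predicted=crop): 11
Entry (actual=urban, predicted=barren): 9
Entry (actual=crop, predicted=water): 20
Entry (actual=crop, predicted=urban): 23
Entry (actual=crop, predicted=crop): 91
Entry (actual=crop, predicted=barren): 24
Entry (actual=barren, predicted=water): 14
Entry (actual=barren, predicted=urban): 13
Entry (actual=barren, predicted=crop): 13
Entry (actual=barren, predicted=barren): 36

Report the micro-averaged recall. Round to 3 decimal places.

Micro-averaging pools counts across classes: ΣTP=273, ΣFP=199, ΣFN=199.
Micro-recall = TP/(TP+FN) on pooled counts = 0.578 (equals overall accuracy in single-label multiclass).

0.578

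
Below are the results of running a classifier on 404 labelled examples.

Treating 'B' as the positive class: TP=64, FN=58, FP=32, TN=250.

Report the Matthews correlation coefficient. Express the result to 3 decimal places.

MCC = (TP·TN − FP·FN) / √((TP+FP)(TP+FN)(TN+FP)(TN+FN))
Numerator = 64·250 − 32·58 = 14144
Denominator = √(96·122·282·308) = √1017257472 = 31894.4740
MCC = 14144 / 31894.4740 = 0.443

0.443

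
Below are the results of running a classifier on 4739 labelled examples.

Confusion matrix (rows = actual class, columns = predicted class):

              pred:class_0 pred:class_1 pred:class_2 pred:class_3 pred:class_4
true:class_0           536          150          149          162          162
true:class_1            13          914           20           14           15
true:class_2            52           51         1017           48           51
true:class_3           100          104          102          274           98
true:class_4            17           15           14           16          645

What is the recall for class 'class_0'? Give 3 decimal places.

Take TP from the diagonal, FP from the rest of the 'class_0' prediction marginal, FN from the rest of the 'class_0' actual marginal.
recall = TP/(TP+FN).
class_0: TP=536, FN=150+149+162+162=623 → 536/1159 = 0.4625

0.462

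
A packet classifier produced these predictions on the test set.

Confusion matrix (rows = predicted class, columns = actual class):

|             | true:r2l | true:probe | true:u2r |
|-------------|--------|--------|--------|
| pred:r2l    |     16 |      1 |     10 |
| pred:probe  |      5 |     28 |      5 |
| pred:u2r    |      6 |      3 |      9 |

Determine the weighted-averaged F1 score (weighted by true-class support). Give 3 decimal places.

0.625

Per-class F1 score (2·TP/(2·TP+FP+FN)):
  r2l: TP=16, FP=1+10=11, FN=5+6=11 → 32/54 = 0.5926
  probe: TP=28, FP=5+5=10, FN=1+3=4 → 56/70 = 0.8000
  u2r: TP=9, FP=6+3=9, FN=10+5=15 → 18/42 = 0.4286
Weighted-F1 score = Σ (supportᵢ/N)·F1 scoreᵢ with N=83: (27/83)·0.5926 + (32/83)·0.8000 + (24/83)·0.4286 = 0.625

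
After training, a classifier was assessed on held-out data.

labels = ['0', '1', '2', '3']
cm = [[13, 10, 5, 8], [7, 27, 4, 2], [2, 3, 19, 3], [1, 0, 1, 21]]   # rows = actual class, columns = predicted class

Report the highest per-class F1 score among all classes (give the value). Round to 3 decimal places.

Per-class F1 score (2·TP/(2·TP+FP+FN)):
  0: TP=13, FP=7+2+1=10, FN=10+5+8=23 → 26/59 = 0.4407
  1: TP=27, FP=10+3+0=13, FN=7+4+2=13 → 54/80 = 0.6750
  2: TP=19, FP=5+4+1=10, FN=2+3+3=8 → 38/56 = 0.6786
  3: TP=21, FP=8+2+3=13, FN=1+0+1=2 → 42/57 = 0.7368
Highest is class '3' with F1 score = 0.737.

0.737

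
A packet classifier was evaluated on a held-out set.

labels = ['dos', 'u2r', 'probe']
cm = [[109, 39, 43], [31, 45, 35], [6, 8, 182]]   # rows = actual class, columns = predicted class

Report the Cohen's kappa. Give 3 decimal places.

Observed agreement pₒ = trace/N = 336/498 = 0.6747
Expected agreement pₑ = Σ (rowᵢ·colᵢ)/N² = (191·146 + 111·92 + 196·260)/498² = 0.3591
κ = (pₒ − pₑ)/(1 − pₑ) = (0.6747 − 0.3591)/(1 − 0.3591) = 0.492

0.492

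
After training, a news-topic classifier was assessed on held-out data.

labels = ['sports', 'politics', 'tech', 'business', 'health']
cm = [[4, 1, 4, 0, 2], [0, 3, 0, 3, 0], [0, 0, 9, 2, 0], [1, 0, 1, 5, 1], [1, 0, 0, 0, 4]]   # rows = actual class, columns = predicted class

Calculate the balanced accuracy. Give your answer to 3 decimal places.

0.621

Balanced accuracy = mean of per-class recall.
  sports: recall = 4/11 = 0.3636
  politics: recall = 3/6 = 0.5000
  tech: recall = 9/11 = 0.8182
  business: recall = 5/8 = 0.6250
  health: recall = 4/5 = 0.8000
Mean = (0.3636 + 0.5000 + 0.8182 + 0.6250 + 0.8000) / 5 = 0.621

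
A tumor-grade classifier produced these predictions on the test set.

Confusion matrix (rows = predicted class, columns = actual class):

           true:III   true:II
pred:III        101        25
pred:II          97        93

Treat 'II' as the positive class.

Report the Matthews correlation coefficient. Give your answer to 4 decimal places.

0.2946

MCC = (TP·TN − FP·FN) / √((TP+FP)(TP+FN)(TN+FP)(TN+FN))
Numerator = 93·101 − 97·25 = 6968
Denominator = √(190·118·198·126) = √559334160 = 23650.2465
MCC = 6968 / 23650.2465 = 0.2946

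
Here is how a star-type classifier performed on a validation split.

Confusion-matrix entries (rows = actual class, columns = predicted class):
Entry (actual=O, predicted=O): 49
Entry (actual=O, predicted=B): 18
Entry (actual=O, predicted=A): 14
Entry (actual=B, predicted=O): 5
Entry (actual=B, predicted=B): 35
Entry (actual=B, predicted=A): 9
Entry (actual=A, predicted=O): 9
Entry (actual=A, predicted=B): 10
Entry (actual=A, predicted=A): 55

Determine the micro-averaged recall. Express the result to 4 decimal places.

0.6814

Micro-averaging pools counts across classes: ΣTP=139, ΣFP=65, ΣFN=65.
Micro-recall = TP/(TP+FN) on pooled counts = 0.6814 (equals overall accuracy in single-label multiclass).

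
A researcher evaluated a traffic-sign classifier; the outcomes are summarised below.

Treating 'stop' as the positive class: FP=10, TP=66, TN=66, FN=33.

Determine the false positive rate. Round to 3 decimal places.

FPR = FP/(FP+TN) = 10/(10+66) = 0.132

0.132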